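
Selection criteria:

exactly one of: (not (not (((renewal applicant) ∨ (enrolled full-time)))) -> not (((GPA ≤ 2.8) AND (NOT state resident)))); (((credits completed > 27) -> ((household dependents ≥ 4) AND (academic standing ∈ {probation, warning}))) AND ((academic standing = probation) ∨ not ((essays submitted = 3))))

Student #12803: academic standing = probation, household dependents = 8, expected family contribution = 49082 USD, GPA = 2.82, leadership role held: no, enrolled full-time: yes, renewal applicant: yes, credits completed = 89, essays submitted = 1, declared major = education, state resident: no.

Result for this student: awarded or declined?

Atomic conditions:
  renewal applicant: yes → true
  enrolled full-time: yes → true
  GPA ≤ 2.8: 2.82 ≤ 2.8 is false
  NOT state resident: no → true
  credits completed > 27: 89 > 27 is true
  household dependents ≥ 4: 8 ≥ 4 is true
  academic standing ∈ {probation, warning}: probation is in the set → true
  academic standing = probation: probation == probation is true
  essays submitted = 3: 1 == 3 is false
Combine:
[1.1.1.1] true OR true = true
[1.1.1] NOT true = false
[1.1] NOT false = true
[1.2.1] false AND true = false
[1.2] NOT false = true
[1] true → true = true
[2.1.2] true AND true = true
[2.1] true → true = true
[2.2.2] NOT false = true
[2.2] true OR true = true
[2] true AND true = true
[root] exactly-one(true, true) = false
Overall: false → declined

Declined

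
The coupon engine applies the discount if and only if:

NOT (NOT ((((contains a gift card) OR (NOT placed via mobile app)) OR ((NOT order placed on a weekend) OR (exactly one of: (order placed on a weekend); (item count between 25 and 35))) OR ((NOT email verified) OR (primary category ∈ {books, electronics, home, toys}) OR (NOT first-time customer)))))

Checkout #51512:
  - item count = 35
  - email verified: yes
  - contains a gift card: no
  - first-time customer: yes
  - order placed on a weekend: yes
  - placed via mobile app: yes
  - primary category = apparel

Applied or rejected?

Atomic conditions:
  contains a gift card: no → false
  NOT placed via mobile app: yes → false
  NOT order placed on a weekend: yes → false
  order placed on a weekend: yes → true
  item count between 25 and 35: 35 in [25, 35] is true
  NOT email verified: yes → false
  primary category ∈ {books, electronics, home, toys}: apparel is not in the set → false
  NOT first-time customer: yes → false
Combine:
[1.1.1] false OR false = false
[1.1.2.2] exactly-one(true, true) = false
[1.1.2] false OR false = false
[1.1.3] false OR false OR false = false
[1.1] false OR false OR false = false
[1] NOT false = true
[root] NOT true = false
Overall: false → rejected

Rejected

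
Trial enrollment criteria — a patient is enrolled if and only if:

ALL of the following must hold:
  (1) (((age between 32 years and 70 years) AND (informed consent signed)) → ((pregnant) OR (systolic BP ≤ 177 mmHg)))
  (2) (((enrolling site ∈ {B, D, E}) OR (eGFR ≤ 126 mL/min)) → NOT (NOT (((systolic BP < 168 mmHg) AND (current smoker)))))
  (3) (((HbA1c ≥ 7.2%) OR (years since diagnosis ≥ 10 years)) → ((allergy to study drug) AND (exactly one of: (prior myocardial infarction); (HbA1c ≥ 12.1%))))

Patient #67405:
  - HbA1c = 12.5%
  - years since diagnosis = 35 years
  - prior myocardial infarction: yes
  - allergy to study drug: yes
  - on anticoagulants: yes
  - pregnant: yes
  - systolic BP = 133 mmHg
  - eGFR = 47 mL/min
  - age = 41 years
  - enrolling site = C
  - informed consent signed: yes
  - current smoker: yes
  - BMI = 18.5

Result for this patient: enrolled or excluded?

Atomic conditions:
  age between 32 years and 70 years: 41 in [32, 70] is true
  informed consent signed: yes → true
  pregnant: yes → true
  systolic BP ≤ 177 mmHg: 133 ≤ 177 is true
  enrolling site ∈ {B, D, E}: C is not in the set → false
  eGFR ≤ 126 mL/min: 47 ≤ 126 is true
  systolic BP < 168 mmHg: 133 < 168 is true
  current smoker: yes → true
  HbA1c ≥ 7.2%: 12.5 ≥ 7.2 is true
  years since diagnosis ≥ 10 years: 35 ≥ 10 is true
  allergy to study drug: yes → true
  prior myocardial infarction: yes → true
  HbA1c ≥ 12.1%: 12.5 ≥ 12.1 is true
Combine:
[1.1] true AND true = true
[1.2] true OR true = true
[1] true → true = true
[2.1] false OR true = true
[2.2.1.1] true AND true = true
[2.2.1] NOT true = false
[2.2] NOT false = true
[2] true → true = true
[3.1] true OR true = true
[3.2.2] exactly-one(true, true) = false
[3.2] true AND false = false
[3] true → false = false
[root] true AND true AND false = false
Overall: false → excluded

Excluded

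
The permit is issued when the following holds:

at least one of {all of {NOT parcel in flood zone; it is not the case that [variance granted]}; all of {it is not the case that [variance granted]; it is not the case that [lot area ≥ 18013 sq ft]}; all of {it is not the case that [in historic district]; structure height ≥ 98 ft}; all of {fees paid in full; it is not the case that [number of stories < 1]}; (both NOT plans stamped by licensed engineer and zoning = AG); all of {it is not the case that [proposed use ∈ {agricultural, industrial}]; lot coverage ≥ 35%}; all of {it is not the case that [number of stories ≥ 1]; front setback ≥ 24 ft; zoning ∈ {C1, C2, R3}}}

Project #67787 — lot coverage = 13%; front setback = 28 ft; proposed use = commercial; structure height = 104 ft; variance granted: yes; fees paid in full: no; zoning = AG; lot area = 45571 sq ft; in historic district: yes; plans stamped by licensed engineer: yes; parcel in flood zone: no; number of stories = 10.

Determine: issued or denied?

Denied

Atomic conditions:
  NOT parcel in flood zone: no → true
  variance granted: yes → true
  lot area ≥ 18013 sq ft: 45571 ≥ 18013 is true
  in historic district: yes → true
  structure height ≥ 98 ft: 104 ≥ 98 is true
  fees paid in full: no → false
  number of stories < 1: 10 < 1 is false
  NOT plans stamped by licensed engineer: yes → false
  zoning = AG: AG == AG is true
  proposed use ∈ {agricultural, industrial}: commercial is not in the set → false
  lot coverage ≥ 35%: 13 ≥ 35 is false
  number of stories ≥ 1: 10 ≥ 1 is true
  front setback ≥ 24 ft: 28 ≥ 24 is true
  zoning ∈ {C1, C2, R3}: AG is not in the set → false
Combine:
[1.2] NOT true = false
[1] true AND false = false
[2.1] NOT true = false
[2.2] NOT true = false
[2] false AND false = false
[3.1] NOT true = false
[3] false AND true = false
[4.2] NOT false = true
[4] false AND true = false
[5] false AND true = false
[6.1] NOT false = true
[6] true AND false = false
[7.1] NOT true = false
[7] false AND true AND false = false
[root] false OR false OR false OR false OR false OR false OR false = false
Overall: false → denied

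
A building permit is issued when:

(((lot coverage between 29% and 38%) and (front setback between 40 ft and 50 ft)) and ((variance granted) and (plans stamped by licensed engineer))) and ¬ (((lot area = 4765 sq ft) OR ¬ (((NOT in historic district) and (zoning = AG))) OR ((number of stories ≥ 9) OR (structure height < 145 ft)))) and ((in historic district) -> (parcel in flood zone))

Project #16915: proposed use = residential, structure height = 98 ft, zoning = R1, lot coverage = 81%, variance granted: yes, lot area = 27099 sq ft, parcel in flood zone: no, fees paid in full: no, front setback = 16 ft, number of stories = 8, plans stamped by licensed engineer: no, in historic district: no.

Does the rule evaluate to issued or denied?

Atomic conditions:
  lot coverage between 29% and 38%: 81 in [29, 38] is false
  front setback between 40 ft and 50 ft: 16 in [40, 50] is false
  variance granted: yes → true
  plans stamped by licensed engineer: no → false
  lot area = 4765 sq ft: 27099 == 4765 is false
  NOT in historic district: no → true
  zoning = AG: R1 == AG is false
  number of stories ≥ 9: 8 ≥ 9 is false
  structure height < 145 ft: 98 < 145 is true
  in historic district: no → false
  parcel in flood zone: no → false
Combine:
[1.1] false AND false = false
[1.2] true AND false = false
[1] false AND false = false
[2.1.2.1] true AND false = false
[2.1.2] NOT false = true
[2.1.3] false OR true = true
[2.1] false OR true OR true = true
[2] NOT true = false
[3] false → false (antecedent false ⇒ implication holds) = true
[root] false AND false AND true = false
Overall: false → denied

Denied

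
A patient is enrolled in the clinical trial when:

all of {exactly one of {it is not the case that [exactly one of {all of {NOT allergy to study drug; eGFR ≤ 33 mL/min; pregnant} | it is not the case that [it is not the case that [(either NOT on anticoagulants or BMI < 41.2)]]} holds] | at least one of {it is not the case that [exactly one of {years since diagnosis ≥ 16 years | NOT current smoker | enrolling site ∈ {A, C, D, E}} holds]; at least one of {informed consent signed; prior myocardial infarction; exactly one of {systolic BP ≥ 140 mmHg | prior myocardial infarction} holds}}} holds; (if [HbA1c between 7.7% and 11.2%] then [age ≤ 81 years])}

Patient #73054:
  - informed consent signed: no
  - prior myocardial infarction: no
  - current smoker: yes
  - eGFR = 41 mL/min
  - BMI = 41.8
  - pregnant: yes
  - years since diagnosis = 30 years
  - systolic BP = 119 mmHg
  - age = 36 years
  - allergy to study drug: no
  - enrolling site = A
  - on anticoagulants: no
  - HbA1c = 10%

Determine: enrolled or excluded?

Enrolled

Atomic conditions:
  NOT allergy to study drug: no → true
  eGFR ≤ 33 mL/min: 41 ≤ 33 is false
  pregnant: yes → true
  NOT on anticoagulants: no → true
  BMI < 41.2: 41.8 < 41.2 is false
  years since diagnosis ≥ 16 years: 30 ≥ 16 is true
  NOT current smoker: yes → false
  enrolling site ∈ {A, C, D, E}: A is in the set → true
  informed consent signed: no → false
  prior myocardial infarction: no → false
  systolic BP ≥ 140 mmHg: 119 ≥ 140 is false
  HbA1c between 7.7% and 11.2%: 10 in [7.7, 11.2] is true
  age ≤ 81 years: 36 ≤ 81 is true
Combine:
[1.1.1.1] true AND false AND true = false
[1.1.1.2.1.1] true OR false = true
[1.1.1.2.1] NOT true = false
[1.1.1.2] NOT false = true
[1.1.1] exactly-one(false, true) = true
[1.1] NOT true = false
[1.2.1.1] exactly-one(true, false, true) = false
[1.2.1] NOT false = true
[1.2.2.3] exactly-one(false, false) = false
[1.2.2] false OR false OR false = false
[1.2] true OR false = true
[1] exactly-one(false, true) = true
[2] true → true = true
[root] true AND true = true
Overall: true → enrolled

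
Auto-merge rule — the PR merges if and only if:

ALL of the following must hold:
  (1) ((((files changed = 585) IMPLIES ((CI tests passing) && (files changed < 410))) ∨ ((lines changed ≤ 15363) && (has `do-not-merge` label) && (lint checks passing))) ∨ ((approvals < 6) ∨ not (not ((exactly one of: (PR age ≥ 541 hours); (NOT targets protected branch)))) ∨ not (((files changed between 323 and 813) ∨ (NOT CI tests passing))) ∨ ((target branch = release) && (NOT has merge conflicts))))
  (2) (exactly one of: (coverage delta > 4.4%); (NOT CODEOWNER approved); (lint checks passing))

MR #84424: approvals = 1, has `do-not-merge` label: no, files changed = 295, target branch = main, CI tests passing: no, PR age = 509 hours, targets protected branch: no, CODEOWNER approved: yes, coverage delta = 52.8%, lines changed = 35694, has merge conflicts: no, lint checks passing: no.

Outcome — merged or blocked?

Merged

Atomic conditions:
  files changed = 585: 295 == 585 is false
  CI tests passing: no → false
  files changed < 410: 295 < 410 is true
  lines changed ≤ 15363: 35694 ≤ 15363 is false
  has `do-not-merge` label: no → false
  lint checks passing: no → false
  approvals < 6: 1 < 6 is true
  PR age ≥ 541 hours: 509 ≥ 541 is false
  NOT targets protected branch: no → true
  files changed between 323 and 813: 295 in [323, 813] is false
  NOT CI tests passing: no → true
  target branch = release: main == release is false
  NOT has merge conflicts: no → true
  coverage delta > 4.4%: 52.8 > 4.4 is true
  NOT CODEOWNER approved: yes → false
Combine:
[1.1.1.2] false AND true = false
[1.1.1] false → false (antecedent false ⇒ implication holds) = true
[1.1.2] false AND false AND false = false
[1.1] true OR false = true
[1.2.2.1.1] exactly-one(false, true) = true
[1.2.2.1] NOT true = false
[1.2.2] NOT false = true
[1.2.3.1] false OR true = true
[1.2.3] NOT true = false
[1.2.4] false AND true = false
[1.2] true OR true OR false OR false = true
[1] true OR true = true
[2] exactly-one(true, false, false) = true
[root] true AND true = true
Overall: true → merged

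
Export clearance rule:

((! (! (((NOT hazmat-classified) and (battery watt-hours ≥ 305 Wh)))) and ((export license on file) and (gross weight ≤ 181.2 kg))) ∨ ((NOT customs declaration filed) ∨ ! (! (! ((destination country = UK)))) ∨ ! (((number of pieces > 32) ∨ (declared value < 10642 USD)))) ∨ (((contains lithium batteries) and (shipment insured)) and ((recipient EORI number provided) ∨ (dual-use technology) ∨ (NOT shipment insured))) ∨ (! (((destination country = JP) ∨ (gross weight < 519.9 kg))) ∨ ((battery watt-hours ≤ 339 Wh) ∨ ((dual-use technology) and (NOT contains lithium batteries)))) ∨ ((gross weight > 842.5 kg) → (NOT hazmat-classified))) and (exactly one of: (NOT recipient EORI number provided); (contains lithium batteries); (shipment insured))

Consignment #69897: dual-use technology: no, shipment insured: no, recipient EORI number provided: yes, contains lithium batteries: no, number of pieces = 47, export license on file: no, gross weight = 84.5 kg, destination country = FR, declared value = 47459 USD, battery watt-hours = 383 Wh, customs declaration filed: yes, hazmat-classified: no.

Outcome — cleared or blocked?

Blocked

Atomic conditions:
  NOT hazmat-classified: no → true
  battery watt-hours ≥ 305 Wh: 383 ≥ 305 is true
  export license on file: no → false
  gross weight ≤ 181.2 kg: 84.5 ≤ 181.2 is true
  NOT customs declaration filed: yes → false
  destination country = UK: FR == UK is false
  number of pieces > 32: 47 > 32 is true
  declared value < 10642 USD: 47459 < 10642 is false
  contains lithium batteries: no → false
  shipment insured: no → false
  recipient EORI number provided: yes → true
  dual-use technology: no → false
  NOT shipment insured: no → true
  destination country = JP: FR == JP is false
  gross weight < 519.9 kg: 84.5 < 519.9 is true
  battery watt-hours ≤ 339 Wh: 383 ≤ 339 is false
  NOT contains lithium batteries: no → true
  gross weight > 842.5 kg: 84.5 > 842.5 is false
  NOT recipient EORI number provided: yes → false
Combine:
[1.1.1.1.1] true AND true = true
[1.1.1.1] NOT true = false
[1.1.1] NOT false = true
[1.1.2] false AND true = false
[1.1] true AND false = false
[1.2.2.1.1] NOT false = true
[1.2.2.1] NOT true = false
[1.2.2] NOT false = true
[1.2.3.1] true OR false = true
[1.2.3] NOT true = false
[1.2] false OR true OR false = true
[1.3.1] false AND false = false
[1.3.2] true OR false OR true = true
[1.3] false AND true = false
[1.4.1.1] false OR true = true
[1.4.1] NOT true = false
[1.4.2.2] false AND true = false
[1.4.2] false OR false = false
[1.4] false OR false = false
[1.5] false → true (antecedent false ⇒ implication holds) = true
[1] false OR true OR false OR false OR true = true
[2] exactly-one(false, false, false) = false
[root] true AND false = false
Overall: false → blocked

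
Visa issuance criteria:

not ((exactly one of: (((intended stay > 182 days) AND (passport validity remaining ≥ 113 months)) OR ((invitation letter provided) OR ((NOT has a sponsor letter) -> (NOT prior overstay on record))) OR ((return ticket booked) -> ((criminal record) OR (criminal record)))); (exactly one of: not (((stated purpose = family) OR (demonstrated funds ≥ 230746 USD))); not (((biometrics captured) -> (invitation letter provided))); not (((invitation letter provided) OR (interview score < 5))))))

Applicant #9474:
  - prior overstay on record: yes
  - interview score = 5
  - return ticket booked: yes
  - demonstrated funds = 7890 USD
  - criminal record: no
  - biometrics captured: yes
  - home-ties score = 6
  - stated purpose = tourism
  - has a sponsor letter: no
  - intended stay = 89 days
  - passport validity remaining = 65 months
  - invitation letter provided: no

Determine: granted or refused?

Atomic conditions:
  intended stay > 182 days: 89 > 182 is false
  passport validity remaining ≥ 113 months: 65 ≥ 113 is false
  invitation letter provided: no → false
  NOT has a sponsor letter: no → true
  NOT prior overstay on record: yes → false
  return ticket booked: yes → true
  criminal record: no → false
  stated purpose = family: tourism == family is false
  demonstrated funds ≥ 230746 USD: 7890 ≥ 230746 is false
  biometrics captured: yes → true
  interview score < 5: 5 < 5 is false
Combine:
[1.1.1] false AND false = false
[1.1.2.2] true → false = false
[1.1.2] false OR false = false
[1.1.3.2] false OR false = false
[1.1.3] true → false = false
[1.1] false OR false OR false = false
[1.2.1.1] false OR false = false
[1.2.1] NOT false = true
[1.2.2.1] true → false = false
[1.2.2] NOT false = true
[1.2.3.1] false OR false = false
[1.2.3] NOT false = true
[1.2] exactly-one(true, true, true) = false
[1] exactly-one(false, false) = false
[root] NOT false = true
Overall: true → granted

Granted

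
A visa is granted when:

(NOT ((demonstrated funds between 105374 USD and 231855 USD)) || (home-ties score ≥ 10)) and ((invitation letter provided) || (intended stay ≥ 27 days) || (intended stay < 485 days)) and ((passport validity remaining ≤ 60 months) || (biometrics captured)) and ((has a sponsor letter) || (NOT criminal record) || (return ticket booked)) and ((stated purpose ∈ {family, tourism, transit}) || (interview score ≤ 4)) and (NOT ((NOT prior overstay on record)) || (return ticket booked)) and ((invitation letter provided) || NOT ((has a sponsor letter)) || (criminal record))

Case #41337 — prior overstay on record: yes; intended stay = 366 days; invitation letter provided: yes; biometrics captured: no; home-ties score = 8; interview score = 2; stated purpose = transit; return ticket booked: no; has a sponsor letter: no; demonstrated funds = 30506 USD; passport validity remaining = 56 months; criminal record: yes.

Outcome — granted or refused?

Atomic conditions:
  demonstrated funds between 105374 USD and 231855 USD: 30506 in [105374, 231855] is false
  home-ties score ≥ 10: 8 ≥ 10 is false
  invitation letter provided: yes → true
  intended stay ≥ 27 days: 366 ≥ 27 is true
  intended stay < 485 days: 366 < 485 is true
  passport validity remaining ≤ 60 months: 56 ≤ 60 is true
  biometrics captured: no → false
  has a sponsor letter: no → false
  NOT criminal record: yes → false
  return ticket booked: no → false
  stated purpose ∈ {family, tourism, transit}: transit is in the set → true
  interview score ≤ 4: 2 ≤ 4 is true
  NOT prior overstay on record: yes → false
  criminal record: yes → true
Combine:
[1.1] NOT false = true
[1] true OR false = true
[2] true OR true OR true = true
[3] true OR false = true
[4] false OR false OR false = false
[5] true OR true = true
[6.1] NOT false = true
[6] true OR false = true
[7.2] NOT false = true
[7] true OR true OR true = true
[root] true AND true AND true AND false AND true AND true AND true = false
Overall: false → refused

Refused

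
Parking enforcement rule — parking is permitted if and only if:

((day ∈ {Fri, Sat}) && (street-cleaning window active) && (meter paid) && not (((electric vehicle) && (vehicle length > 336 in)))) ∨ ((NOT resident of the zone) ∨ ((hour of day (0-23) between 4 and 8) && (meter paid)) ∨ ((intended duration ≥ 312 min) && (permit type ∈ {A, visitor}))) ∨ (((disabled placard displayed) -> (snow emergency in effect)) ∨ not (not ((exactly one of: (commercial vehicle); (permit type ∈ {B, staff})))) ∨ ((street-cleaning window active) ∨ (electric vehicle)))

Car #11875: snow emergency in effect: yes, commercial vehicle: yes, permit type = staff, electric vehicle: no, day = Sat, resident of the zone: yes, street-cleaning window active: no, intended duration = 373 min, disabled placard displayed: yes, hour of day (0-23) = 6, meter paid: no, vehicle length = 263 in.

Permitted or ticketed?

Permitted

Atomic conditions:
  day ∈ {Fri, Sat}: Sat is in the set → true
  street-cleaning window active: no → false
  meter paid: no → false
  electric vehicle: no → false
  vehicle length > 336 in: 263 > 336 is false
  NOT resident of the zone: yes → false
  hour of day (0-23) between 4 and 8: 6 in [4, 8] is true
  intended duration ≥ 312 min: 373 ≥ 312 is true
  permit type ∈ {A, visitor}: staff is not in the set → false
  disabled placard displayed: yes → true
  snow emergency in effect: yes → true
  commercial vehicle: yes → true
  permit type ∈ {B, staff}: staff is in the set → true
Combine:
[1.4.1] false AND false = false
[1.4] NOT false = true
[1] true AND false AND false AND true = false
[2.2] true AND false = false
[2.3] true AND false = false
[2] false OR false OR false = false
[3.1] true → true = true
[3.2.1.1] exactly-one(true, true) = false
[3.2.1] NOT false = true
[3.2] NOT true = false
[3.3] false OR false = false
[3] true OR false OR false = true
[root] false OR false OR true = true
Overall: true → permitted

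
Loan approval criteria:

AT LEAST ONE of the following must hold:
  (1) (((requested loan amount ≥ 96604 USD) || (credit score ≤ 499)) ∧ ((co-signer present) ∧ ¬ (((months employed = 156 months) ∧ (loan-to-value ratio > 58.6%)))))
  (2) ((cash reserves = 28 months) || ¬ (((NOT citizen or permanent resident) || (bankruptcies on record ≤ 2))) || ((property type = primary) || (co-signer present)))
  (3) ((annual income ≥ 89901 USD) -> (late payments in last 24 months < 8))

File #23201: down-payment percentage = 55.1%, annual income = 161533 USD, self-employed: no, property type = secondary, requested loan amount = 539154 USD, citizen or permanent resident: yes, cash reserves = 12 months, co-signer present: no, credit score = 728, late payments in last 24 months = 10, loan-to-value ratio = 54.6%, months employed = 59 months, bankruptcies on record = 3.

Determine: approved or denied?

Approved

Atomic conditions:
  requested loan amount ≥ 96604 USD: 539154 ≥ 96604 is true
  credit score ≤ 499: 728 ≤ 499 is false
  co-signer present: no → false
  months employed = 156 months: 59 == 156 is false
  loan-to-value ratio > 58.6%: 54.6 > 58.6 is false
  cash reserves = 28 months: 12 == 28 is false
  NOT citizen or permanent resident: yes → false
  bankruptcies on record ≤ 2: 3 ≤ 2 is false
  property type = primary: secondary == primary is false
  annual income ≥ 89901 USD: 161533 ≥ 89901 is true
  late payments in last 24 months < 8: 10 < 8 is false
Combine:
[1.1] true OR false = true
[1.2.2.1] false AND false = false
[1.2.2] NOT false = true
[1.2] false AND true = false
[1] true AND false = false
[2.2.1] false OR false = false
[2.2] NOT false = true
[2.3] false OR false = false
[2] false OR true OR false = true
[3] true → false = false
[root] false OR true OR false = true
Overall: true → approved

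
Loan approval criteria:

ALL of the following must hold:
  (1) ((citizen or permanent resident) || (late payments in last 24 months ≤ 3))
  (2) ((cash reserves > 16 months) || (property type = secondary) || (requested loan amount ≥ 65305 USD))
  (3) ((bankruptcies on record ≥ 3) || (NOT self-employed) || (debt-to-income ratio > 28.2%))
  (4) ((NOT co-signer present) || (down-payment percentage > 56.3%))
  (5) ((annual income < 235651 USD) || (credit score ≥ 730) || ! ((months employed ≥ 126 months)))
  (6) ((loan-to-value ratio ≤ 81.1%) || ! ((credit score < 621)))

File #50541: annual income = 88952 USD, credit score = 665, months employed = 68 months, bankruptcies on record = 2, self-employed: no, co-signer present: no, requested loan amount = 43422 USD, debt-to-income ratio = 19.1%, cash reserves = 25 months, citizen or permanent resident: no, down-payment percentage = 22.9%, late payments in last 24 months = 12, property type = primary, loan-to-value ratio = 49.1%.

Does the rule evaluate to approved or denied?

Denied

Atomic conditions:
  citizen or permanent resident: no → false
  late payments in last 24 months ≤ 3: 12 ≤ 3 is false
  cash reserves > 16 months: 25 > 16 is true
  property type = secondary: primary == secondary is false
  requested loan amount ≥ 65305 USD: 43422 ≥ 65305 is false
  bankruptcies on record ≥ 3: 2 ≥ 3 is false
  NOT self-employed: no → true
  debt-to-income ratio > 28.2%: 19.1 > 28.2 is false
  NOT co-signer present: no → true
  down-payment percentage > 56.3%: 22.9 > 56.3 is false
  annual income < 235651 USD: 88952 < 235651 is true
  credit score ≥ 730: 665 ≥ 730 is false
  months employed ≥ 126 months: 68 ≥ 126 is false
  loan-to-value ratio ≤ 81.1%: 49.1 ≤ 81.1 is true
  credit score < 621: 665 < 621 is false
Combine:
[1] false OR false = false
[2] true OR false OR false = true
[3] false OR true OR false = true
[4] true OR false = true
[5.3] NOT false = true
[5] true OR false OR true = true
[6.2] NOT false = true
[6] true OR true = true
[root] false AND true AND true AND true AND true AND true = false
Overall: false → denied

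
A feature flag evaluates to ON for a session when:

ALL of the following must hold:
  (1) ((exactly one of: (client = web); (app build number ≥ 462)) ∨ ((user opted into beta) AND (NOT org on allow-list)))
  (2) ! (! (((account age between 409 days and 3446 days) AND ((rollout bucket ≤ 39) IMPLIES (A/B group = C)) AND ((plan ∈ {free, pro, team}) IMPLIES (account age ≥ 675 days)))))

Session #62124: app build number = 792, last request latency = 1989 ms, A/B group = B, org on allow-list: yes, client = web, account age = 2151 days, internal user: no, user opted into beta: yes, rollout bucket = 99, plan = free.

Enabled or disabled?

Atomic conditions:
  client = web: web == web is true
  app build number ≥ 462: 792 ≥ 462 is true
  user opted into beta: yes → true
  NOT org on allow-list: yes → false
  account age between 409 days and 3446 days: 2151 in [409, 3446] is true
  rollout bucket ≤ 39: 99 ≤ 39 is false
  A/B group = C: B == C is false
  plan ∈ {free, pro, team}: free is in the set → true
  account age ≥ 675 days: 2151 ≥ 675 is true
Combine:
[1.1] exactly-one(true, true) = false
[1.2] true AND false = false
[1] false OR false = false
[2.1.1.2] false → false (antecedent false ⇒ implication holds) = true
[2.1.1.3] true → true = true
[2.1.1] true AND true AND true = true
[2.1] NOT true = false
[2] NOT false = true
[root] false AND true = false
Overall: false → disabled

Disabled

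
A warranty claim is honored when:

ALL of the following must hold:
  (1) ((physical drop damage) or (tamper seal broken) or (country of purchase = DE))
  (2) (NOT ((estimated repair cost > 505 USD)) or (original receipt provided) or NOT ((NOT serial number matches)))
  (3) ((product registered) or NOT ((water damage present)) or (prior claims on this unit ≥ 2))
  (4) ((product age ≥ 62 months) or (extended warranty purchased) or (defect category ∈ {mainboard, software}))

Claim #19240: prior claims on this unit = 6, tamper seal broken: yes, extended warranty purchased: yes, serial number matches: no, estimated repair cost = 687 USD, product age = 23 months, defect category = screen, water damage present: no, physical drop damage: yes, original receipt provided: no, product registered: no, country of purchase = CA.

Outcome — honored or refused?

Atomic conditions:
  physical drop damage: yes → true
  tamper seal broken: yes → true
  country of purchase = DE: CA == DE is false
  estimated repair cost > 505 USD: 687 > 505 is true
  original receipt provided: no → false
  NOT serial number matches: no → true
  product registered: no → false
  water damage present: no → false
  prior claims on this unit ≥ 2: 6 ≥ 2 is true
  product age ≥ 62 months: 23 ≥ 62 is false
  extended warranty purchased: yes → true
  defect category ∈ {mainboard, software}: screen is not in the set → false
Combine:
[1] true OR true OR false = true
[2.1] NOT true = false
[2.3] NOT true = false
[2] false OR false OR false = false
[3.2] NOT false = true
[3] false OR true OR true = true
[4] false OR true OR false = true
[root] true AND false AND true AND true = false
Overall: false → refused

Refused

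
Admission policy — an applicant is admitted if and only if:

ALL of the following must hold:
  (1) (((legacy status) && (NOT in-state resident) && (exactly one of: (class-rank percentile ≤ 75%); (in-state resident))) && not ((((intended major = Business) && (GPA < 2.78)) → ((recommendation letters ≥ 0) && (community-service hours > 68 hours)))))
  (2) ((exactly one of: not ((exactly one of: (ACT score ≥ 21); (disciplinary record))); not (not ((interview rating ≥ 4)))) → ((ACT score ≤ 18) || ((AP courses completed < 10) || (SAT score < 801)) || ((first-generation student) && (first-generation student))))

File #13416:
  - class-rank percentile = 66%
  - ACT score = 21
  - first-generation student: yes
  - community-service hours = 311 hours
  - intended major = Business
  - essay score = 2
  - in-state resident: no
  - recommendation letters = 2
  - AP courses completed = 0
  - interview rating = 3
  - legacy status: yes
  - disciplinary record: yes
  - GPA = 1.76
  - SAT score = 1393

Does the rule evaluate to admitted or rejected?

Rejected

Atomic conditions:
  legacy status: yes → true
  NOT in-state resident: no → true
  class-rank percentile ≤ 75%: 66 ≤ 75 is true
  in-state resident: no → false
  intended major = Business: Business == Business is true
  GPA < 2.78: 1.76 < 2.78 is true
  recommendation letters ≥ 0: 2 ≥ 0 is true
  community-service hours > 68 hours: 311 > 68 is true
  ACT score ≥ 21: 21 ≥ 21 is true
  disciplinary record: yes → true
  interview rating ≥ 4: 3 ≥ 4 is false
  ACT score ≤ 18: 21 ≤ 18 is false
  AP courses completed < 10: 0 < 10 is true
  SAT score < 801: 1393 < 801 is false
  first-generation student: yes → true
Combine:
[1.1.3] exactly-one(true, false) = true
[1.1] true AND true AND true = true
[1.2.1.1] true AND true = true
[1.2.1.2] true AND true = true
[1.2.1] true → true = true
[1.2] NOT true = false
[1] true AND false = false
[2.1.1.1] exactly-one(true, true) = false
[2.1.1] NOT false = true
[2.1.2.1] NOT false = true
[2.1.2] NOT true = false
[2.1] exactly-one(true, false) = true
[2.2.2] true OR false = true
[2.2.3] true AND true = true
[2.2] false OR true OR true = true
[2] true → true = true
[root] false AND true = false
Overall: false → rejected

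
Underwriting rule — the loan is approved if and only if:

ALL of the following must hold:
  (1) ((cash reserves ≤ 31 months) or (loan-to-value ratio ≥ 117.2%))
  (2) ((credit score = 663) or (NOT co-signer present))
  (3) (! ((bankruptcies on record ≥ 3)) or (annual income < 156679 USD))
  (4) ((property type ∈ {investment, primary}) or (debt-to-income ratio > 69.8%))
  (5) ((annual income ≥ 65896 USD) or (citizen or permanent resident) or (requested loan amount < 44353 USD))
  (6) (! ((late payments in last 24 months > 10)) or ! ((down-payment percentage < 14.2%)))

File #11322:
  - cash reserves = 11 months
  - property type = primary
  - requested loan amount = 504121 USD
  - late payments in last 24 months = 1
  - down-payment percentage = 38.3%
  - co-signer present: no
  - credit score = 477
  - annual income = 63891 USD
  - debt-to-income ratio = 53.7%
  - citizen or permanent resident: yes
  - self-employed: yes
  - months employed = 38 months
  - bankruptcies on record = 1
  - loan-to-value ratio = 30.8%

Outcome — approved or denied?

Approved

Atomic conditions:
  cash reserves ≤ 31 months: 11 ≤ 31 is true
  loan-to-value ratio ≥ 117.2%: 30.8 ≥ 117.2 is false
  credit score = 663: 477 == 663 is false
  NOT co-signer present: no → true
  bankruptcies on record ≥ 3: 1 ≥ 3 is false
  annual income < 156679 USD: 63891 < 156679 is true
  property type ∈ {investment, primary}: primary is in the set → true
  debt-to-income ratio > 69.8%: 53.7 > 69.8 is false
  annual income ≥ 65896 USD: 63891 ≥ 65896 is false
  citizen or permanent resident: yes → true
  requested loan amount < 44353 USD: 504121 < 44353 is false
  late payments in last 24 months > 10: 1 > 10 is false
  down-payment percentage < 14.2%: 38.3 < 14.2 is false
Combine:
[1] true OR false = true
[2] false OR true = true
[3.1] NOT false = true
[3] true OR true = true
[4] true OR false = true
[5] false OR true OR false = true
[6.1] NOT false = true
[6.2] NOT false = true
[6] true OR true = true
[root] true AND true AND true AND true AND true AND true = true
Overall: true → approved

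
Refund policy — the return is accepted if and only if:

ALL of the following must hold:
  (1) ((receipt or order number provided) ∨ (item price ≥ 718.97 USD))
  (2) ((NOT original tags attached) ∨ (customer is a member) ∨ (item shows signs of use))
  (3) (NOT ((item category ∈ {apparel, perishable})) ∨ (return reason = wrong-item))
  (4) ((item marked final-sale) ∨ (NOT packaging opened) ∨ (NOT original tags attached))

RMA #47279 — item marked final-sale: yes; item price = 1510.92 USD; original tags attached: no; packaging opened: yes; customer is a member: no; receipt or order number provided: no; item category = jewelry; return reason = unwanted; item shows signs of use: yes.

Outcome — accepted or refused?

Accepted

Atomic conditions:
  receipt or order number provided: no → false
  item price ≥ 718.97 USD: 1510.92 ≥ 718.97 is true
  NOT original tags attached: no → true
  customer is a member: no → false
  item shows signs of use: yes → true
  item category ∈ {apparel, perishable}: jewelry is not in the set → false
  return reason = wrong-item: unwanted == wrong-item is false
  item marked final-sale: yes → true
  NOT packaging opened: yes → false
Combine:
[1] false OR true = true
[2] true OR false OR true = true
[3.1] NOT false = true
[3] true OR false = true
[4] true OR false OR true = true
[root] true AND true AND true AND true = true
Overall: true → accepted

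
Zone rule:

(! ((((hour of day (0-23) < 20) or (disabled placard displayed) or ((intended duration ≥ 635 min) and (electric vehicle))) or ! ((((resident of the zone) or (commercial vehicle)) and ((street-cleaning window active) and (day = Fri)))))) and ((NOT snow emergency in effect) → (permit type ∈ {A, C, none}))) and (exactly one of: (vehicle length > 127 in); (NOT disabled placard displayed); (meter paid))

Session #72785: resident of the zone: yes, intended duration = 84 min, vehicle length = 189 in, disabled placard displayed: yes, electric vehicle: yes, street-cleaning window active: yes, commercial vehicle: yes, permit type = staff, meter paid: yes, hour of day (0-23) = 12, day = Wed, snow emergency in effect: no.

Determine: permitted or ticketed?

Ticketed

Atomic conditions:
  hour of day (0-23) < 20: 12 < 20 is true
  disabled placard displayed: yes → true
  intended duration ≥ 635 min: 84 ≥ 635 is false
  electric vehicle: yes → true
  resident of the zone: yes → true
  commercial vehicle: yes → true
  street-cleaning window active: yes → true
  day = Fri: Wed == Fri is false
  NOT snow emergency in effect: no → true
  permit type ∈ {A, C, none}: staff is not in the set → false
  vehicle length > 127 in: 189 > 127 is true
  NOT disabled placard displayed: yes → false
  meter paid: yes → true
Combine:
[1.1.1.1.3] false AND true = false
[1.1.1.1] true OR true OR false = true
[1.1.1.2.1.1] true OR true = true
[1.1.1.2.1.2] true AND false = false
[1.1.1.2.1] true AND false = false
[1.1.1.2] NOT false = true
[1.1.1] true OR true = true
[1.1] NOT true = false
[1.2] true → false = false
[1] false AND false = false
[2] exactly-one(true, false, true) = false
[root] false AND false = false
Overall: false → ticketed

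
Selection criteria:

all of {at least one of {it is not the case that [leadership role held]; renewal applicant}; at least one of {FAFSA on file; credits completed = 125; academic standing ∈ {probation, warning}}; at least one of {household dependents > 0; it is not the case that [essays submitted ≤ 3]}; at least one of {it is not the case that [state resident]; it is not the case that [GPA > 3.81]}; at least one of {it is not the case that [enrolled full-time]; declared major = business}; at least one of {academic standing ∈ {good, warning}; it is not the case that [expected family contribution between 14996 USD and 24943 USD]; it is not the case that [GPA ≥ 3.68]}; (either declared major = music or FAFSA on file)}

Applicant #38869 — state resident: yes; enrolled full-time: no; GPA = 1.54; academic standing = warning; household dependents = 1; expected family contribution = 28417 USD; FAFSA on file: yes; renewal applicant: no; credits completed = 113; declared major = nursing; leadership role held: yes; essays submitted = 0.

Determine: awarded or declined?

Atomic conditions:
  leadership role held: yes → true
  renewal applicant: no → false
  FAFSA on file: yes → true
  credits completed = 125: 113 == 125 is false
  academic standing ∈ {probation, warning}: warning is in the set → true
  household dependents > 0: 1 > 0 is true
  essays submitted ≤ 3: 0 ≤ 3 is true
  state resident: yes → true
  GPA > 3.81: 1.54 > 3.81 is false
  enrolled full-time: no → false
  declared major = business: nursing == business is false
  academic standing ∈ {good, warning}: warning is in the set → true
  expected family contribution between 14996 USD and 24943 USD: 28417 in [14996, 24943] is false
  GPA ≥ 3.68: 1.54 ≥ 3.68 is false
  declared major = music: nursing == music is false
Combine:
[1.1] NOT true = false
[1] false OR false = false
[2] true OR false OR true = true
[3.2] NOT true = false
[3] true OR false = true
[4.1] NOT true = false
[4.2] NOT false = true
[4] false OR true = true
[5.1] NOT false = true
[5] true OR false = true
[6.2] NOT false = true
[6.3] NOT false = true
[6] true OR true OR true = true
[7] false OR true = true
[root] false AND true AND true AND true AND true AND true AND true = false
Overall: false → declined

Declined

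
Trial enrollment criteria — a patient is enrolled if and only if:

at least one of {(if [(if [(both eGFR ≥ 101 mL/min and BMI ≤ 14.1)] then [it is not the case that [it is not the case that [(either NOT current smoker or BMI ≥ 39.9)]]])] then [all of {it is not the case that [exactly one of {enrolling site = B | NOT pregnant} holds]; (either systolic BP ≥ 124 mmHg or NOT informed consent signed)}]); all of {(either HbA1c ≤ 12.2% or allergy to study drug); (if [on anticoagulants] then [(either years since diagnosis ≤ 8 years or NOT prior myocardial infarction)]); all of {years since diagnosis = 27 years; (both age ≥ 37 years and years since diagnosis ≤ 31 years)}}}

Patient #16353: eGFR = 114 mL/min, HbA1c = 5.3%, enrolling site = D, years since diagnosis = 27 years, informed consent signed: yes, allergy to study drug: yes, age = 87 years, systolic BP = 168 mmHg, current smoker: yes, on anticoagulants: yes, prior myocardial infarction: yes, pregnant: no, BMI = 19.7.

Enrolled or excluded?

Excluded

Atomic conditions:
  eGFR ≥ 101 mL/min: 114 ≥ 101 is true
  BMI ≤ 14.1: 19.7 ≤ 14.1 is false
  NOT current smoker: yes → false
  BMI ≥ 39.9: 19.7 ≥ 39.9 is false
  enrolling site = B: D == B is false
  NOT pregnant: no → true
  systolic BP ≥ 124 mmHg: 168 ≥ 124 is true
  NOT informed consent signed: yes → false
  HbA1c ≤ 12.2%: 5.3 ≤ 12.2 is true
  allergy to study drug: yes → true
  on anticoagulants: yes → true
  years since diagnosis ≤ 8 years: 27 ≤ 8 is false
  NOT prior myocardial infarction: yes → false
  years since diagnosis = 27 years: 27 == 27 is true
  age ≥ 37 years: 87 ≥ 37 is true
  years since diagnosis ≤ 31 years: 27 ≤ 31 is true
Combine:
[1.1.1] true AND false = false
[1.1.2.1.1] false OR false = false
[1.1.2.1] NOT false = true
[1.1.2] NOT true = false
[1.1] false → false (antecedent false ⇒ implication holds) = true
[1.2.1.1] exactly-one(false, true) = true
[1.2.1] NOT true = false
[1.2.2] true OR false = true
[1.2] false AND true = false
[1] true → false = false
[2.1] true OR true = true
[2.2.2] false OR false = false
[2.2] true → false = false
[2.3.2] true AND true = true
[2.3] true AND true = true
[2] true AND false AND true = false
[root] false OR false = false
Overall: false → excluded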